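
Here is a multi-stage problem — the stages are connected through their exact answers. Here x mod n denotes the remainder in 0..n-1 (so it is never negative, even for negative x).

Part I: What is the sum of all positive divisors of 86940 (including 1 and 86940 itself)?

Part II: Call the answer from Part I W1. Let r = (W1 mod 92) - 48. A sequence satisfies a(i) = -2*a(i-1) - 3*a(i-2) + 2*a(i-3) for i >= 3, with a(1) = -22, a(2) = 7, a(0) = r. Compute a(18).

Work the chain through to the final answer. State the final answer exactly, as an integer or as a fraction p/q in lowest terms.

-613661

Part I: 86940 = 2^2 * 3^3 * 5 * 7 * 23; sigma = (1 + 2 + 4) * (1 + 3 + 9 + 27) * (1 + 5) * (1 + 7) * (1 + 23) = 7 * 40 * 6 * 8 * 24 = 322560; answer 322560
Part II: W1 = 322560; r = -40; a(3) = -2*(7) - 3*(-22) + 2*(-40) = -28; iterating: a(3)=-28, a(4)=-9, a(5)=116, a(6)=-261, a(7)=156, a(8)=703, a(9)=-2396, a(10)=2995, a(11)=2604, a(12)=-18985, a(13)=36148, a(14)=-10133, a(15)=-126148, a(16)=354991, a(17)=-351804, a(18)=-613661; answer -613661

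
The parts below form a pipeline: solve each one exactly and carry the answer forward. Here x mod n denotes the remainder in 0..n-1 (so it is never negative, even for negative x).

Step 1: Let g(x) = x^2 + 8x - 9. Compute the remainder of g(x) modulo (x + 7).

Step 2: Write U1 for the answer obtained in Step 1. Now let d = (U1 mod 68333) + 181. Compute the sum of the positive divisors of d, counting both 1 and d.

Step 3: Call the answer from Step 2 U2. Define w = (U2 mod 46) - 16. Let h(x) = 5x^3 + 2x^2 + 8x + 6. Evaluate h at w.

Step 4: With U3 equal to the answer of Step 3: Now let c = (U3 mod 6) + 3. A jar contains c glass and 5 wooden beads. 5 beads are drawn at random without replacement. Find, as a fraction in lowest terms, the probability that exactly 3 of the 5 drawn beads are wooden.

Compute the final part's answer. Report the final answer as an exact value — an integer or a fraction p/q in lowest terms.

15/28

Step 1: remainder = value at the root: 1*(-7)^2 + 8*(-7)^1 - 9 = (49) + (-56) + (-9) = -16; answer -16
Step 2: U1 = -16; d = 68498; 68498 = 2 * 29 * 1181; sigma = (1 + 2) * (1 + 29) * (1 + 1181) = 3 * 30 * 1182 = 106380; answer 106380
Step 3: U2 = 106380; w = 12; 5*(12)^3 + 2*(12)^2 + 8*(12)^1 + 6 = (8640) + (288) + (96) + (6) = 9030; answer 9030
Step 4: U3 = 9030; c = 3; total draws C(8,5) = 56; favorable C(5,3)*C(3,2) = 30; P = 15/28; answer 15/28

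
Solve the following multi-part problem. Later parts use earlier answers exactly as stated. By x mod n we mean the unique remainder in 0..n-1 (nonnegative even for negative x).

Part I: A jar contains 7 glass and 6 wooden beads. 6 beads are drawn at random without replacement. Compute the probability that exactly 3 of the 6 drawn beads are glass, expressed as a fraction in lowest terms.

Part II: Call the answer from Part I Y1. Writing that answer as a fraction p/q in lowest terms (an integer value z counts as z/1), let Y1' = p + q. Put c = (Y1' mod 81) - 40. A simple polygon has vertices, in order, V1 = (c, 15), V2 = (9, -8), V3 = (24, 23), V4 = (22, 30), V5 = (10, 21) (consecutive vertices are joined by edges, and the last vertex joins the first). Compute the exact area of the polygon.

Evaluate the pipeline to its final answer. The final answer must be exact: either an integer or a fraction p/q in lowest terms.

Part I: total draws C(13,6) = 1716; favorable C(7,3)*C(6,3) = 700; P = 175/429; answer 175/429
Part II: Y1 = 175/429; threaded value p + q = 604; c = -3; cross terms: (-3*-8 - 9*15)=-111, (9*23 - 24*-8)=399, (24*30 - 22*23)=214, (22*21 - 10*30)=162, (10*15 - -3*21)=213; twice the area = |877| = 877; area = 877/2; answer 877/2

877/2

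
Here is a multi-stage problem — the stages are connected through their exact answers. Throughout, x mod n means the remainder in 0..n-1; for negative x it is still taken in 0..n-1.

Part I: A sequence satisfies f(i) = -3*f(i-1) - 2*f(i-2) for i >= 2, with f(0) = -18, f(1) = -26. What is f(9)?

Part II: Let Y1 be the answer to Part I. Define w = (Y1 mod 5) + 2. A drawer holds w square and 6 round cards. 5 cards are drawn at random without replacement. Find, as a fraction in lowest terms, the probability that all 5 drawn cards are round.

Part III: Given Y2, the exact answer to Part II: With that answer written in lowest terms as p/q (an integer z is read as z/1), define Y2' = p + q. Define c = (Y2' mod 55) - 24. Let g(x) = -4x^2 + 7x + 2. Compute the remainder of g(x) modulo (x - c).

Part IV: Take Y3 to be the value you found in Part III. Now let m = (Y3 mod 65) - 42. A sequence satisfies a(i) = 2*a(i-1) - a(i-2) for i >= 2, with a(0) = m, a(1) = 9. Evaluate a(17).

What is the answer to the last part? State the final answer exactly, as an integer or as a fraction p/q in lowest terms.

-71

Part I: f(2) = -3*(-26) - 2*(-18) = 114; iterating: f(2)=114, f(3)=-290, f(4)=642, f(5)=-1346, f(6)=2754, f(7)=-5570, f(8)=11202, f(9)=-22466; answer -22466
Part II: Y1 = -22466; w = 6; total draws C(12,5) = 792; favorable C(6,5) = 6; P = 1/132; answer 1/132
Part III: Y2 = 1/132; threaded value p + q = 133; c = -1; remainder = value at the root: -4*(-1)^2 + 7*(-1)^1 + 2 = (-4) + (-7) + (2) = -9; answer -9
Part IV: Y3 = -9; m = 14; a(2) = 2*(9) - 1*(14) = 4; iterating: a(2)=4, a(3)=-1, a(4)=-6, a(5)=-11, a(6)=-16, a(7)=-21, a(8)=-26, a(9)=-31, a(10)=-36, a(11)=-41, a(12)=-46, a(13)=-51, a(14)=-56, a(15)=-61, a(16)=-66, a(17)=-71; answer -71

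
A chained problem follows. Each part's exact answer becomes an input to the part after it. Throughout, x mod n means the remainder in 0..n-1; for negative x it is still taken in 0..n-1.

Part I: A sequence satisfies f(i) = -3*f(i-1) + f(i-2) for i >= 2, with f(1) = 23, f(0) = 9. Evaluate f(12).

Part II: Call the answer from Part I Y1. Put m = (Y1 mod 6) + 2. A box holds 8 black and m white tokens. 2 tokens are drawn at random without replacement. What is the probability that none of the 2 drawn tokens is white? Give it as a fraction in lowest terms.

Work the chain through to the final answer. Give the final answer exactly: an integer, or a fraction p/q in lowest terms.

14/39

Part I: f(2) = -3*(23) + 1*(9) = -60; iterating: f(2)=-60, f(3)=203, f(4)=-669, f(5)=2210, f(6)=-7299, f(7)=24107, f(8)=-79620, f(9)=262967, f(10)=-868521, f(11)=2868530, f(12)=-9474111; answer -9474111
Part II: Y1 = -9474111; m = 5; total draws C(13,2) = 78; favorable C(8,2) = 28; P = 14/39; answer 14/39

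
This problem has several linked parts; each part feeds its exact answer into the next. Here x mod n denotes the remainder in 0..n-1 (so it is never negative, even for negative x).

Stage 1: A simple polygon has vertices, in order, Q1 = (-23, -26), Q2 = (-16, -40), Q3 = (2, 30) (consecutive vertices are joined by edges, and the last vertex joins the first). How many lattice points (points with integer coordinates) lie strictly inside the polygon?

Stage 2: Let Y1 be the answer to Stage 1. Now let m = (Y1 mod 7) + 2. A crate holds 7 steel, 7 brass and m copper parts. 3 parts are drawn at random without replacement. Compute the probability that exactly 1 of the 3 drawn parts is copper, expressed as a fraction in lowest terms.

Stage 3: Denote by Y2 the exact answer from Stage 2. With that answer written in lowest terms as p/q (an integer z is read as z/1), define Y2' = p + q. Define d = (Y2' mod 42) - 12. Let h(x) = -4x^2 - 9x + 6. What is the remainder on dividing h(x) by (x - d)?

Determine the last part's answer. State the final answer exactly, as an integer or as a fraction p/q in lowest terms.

-2932

Stage 1: cross terms: (-23*-40 - -16*-26)=504, (-16*30 - 2*-40)=-400, (2*-26 - -23*30)=638; twice the area = |742| = 742; area = 371; boundary points = 7 + 2 + 1 = 10; strictly interior points = area - boundary/2 + 1 = 367; answer 367
Stage 2: Y1 = 367; m = 5; total draws C(19,3) = 969; favorable C(5,1)*C(14,2) = 455; P = 455/969; answer 455/969
Stage 3: Y2 = 455/969; threaded value p + q = 1424; d = 26; remainder = value at the root: -4*(26)^2 - 9*(26)^1 + 6 = (-2704) + (-234) + (6) = -2932; answer -2932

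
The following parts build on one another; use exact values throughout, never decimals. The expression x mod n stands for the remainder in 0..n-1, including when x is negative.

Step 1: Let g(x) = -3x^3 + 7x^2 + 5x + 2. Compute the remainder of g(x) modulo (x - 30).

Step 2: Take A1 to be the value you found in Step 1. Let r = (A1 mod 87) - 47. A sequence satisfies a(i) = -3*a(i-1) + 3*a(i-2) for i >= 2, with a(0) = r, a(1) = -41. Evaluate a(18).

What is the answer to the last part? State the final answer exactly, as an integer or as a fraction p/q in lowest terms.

Step 1: remainder = value at the root: -3*(30)^3 + 7*(30)^2 + 5*(30)^1 + 2 = (-81000) + (6300) + (150) + (2) = -74548; answer -74548
Step 2: A1 = -74548; r = -36; a(2) = -3*(-41) + 3*(-36) = 15; iterating: a(2)=15, a(3)=-168, a(4)=549, a(5)=-2151, a(6)=8100, a(7)=-30753, a(8)=116559, a(9)=-441936, a(10)=1675485, a(11)=-6352263, a(12)=24083244, a(13)=-91306521, a(14)=346169295, a(15)=-1312427448, a(16)=4975790229, a(17)=-18864653031, a(18)=71521329780; answer 71521329780

71521329780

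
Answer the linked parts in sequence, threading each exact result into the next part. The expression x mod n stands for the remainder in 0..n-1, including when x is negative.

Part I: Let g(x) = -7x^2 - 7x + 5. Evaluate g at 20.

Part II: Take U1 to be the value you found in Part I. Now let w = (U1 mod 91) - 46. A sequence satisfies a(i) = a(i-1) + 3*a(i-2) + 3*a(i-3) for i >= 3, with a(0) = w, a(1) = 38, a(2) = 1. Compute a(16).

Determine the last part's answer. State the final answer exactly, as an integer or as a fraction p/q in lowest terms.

Part I: -7*(20)^2 - 7*(20)^1 + 5 = (-2800) + (-140) + (5) = -2935; answer -2935
Part II: U1 = -2935; w = 22; a(3) = 1*(1) + 3*(38) + 3*(22) = 181; iterating: a(3)=181, a(4)=298, a(5)=844, a(6)=2281, a(7)=5707, a(8)=15082, a(9)=39046, a(10)=101413, a(11)=263797, a(12)=685174, a(13)=1780804, a(14)=4627717, a(15)=12025651, a(16)=31251214; answer 31251214

31251214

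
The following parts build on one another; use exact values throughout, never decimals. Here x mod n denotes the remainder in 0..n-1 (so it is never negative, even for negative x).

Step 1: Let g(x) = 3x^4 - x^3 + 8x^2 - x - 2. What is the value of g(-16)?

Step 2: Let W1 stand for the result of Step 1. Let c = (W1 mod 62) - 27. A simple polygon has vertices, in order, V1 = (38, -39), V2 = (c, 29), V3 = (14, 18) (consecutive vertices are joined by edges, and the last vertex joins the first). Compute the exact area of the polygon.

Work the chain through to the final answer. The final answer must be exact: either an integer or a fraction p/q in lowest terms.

Step 1: 3*(-16)^4 - 1*(-16)^3 + 8*(-16)^2 - 1*(-16)^1 - 2 = (196608) + (4096) + (2048) + (16) + (-2) = 202766; answer 202766
Step 2: W1 = 202766; c = -1; cross terms: (38*29 - -1*-39)=1063, (-1*18 - 14*29)=-424, (14*-39 - 38*18)=-1230; twice the area = |-591| = 591; area = 591/2; answer 591/2

591/2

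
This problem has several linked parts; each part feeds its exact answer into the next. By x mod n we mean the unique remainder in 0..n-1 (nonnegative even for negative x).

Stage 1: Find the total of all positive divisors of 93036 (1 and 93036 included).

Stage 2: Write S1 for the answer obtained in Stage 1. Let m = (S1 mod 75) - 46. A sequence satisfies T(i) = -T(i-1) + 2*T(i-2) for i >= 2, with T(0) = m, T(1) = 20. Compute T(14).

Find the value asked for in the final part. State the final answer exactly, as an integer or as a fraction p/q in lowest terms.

Stage 1: 93036 = 2^2 * 3 * 7753; sigma = (1 + 2 + 4) * (1 + 3) * (1 + 7753) = 7 * 4 * 7754 = 217112; answer 217112
Stage 2: S1 = 217112; m = 16; T(2) = -1*(20) + 2*(16) = 12; iterating: T(2)=12, T(3)=28, T(4)=-4, T(5)=60, T(6)=-68, T(7)=188, T(8)=-324, T(9)=700, T(10)=-1348, T(11)=2748, T(12)=-5444, T(13)=10940, T(14)=-21828; answer -21828

-21828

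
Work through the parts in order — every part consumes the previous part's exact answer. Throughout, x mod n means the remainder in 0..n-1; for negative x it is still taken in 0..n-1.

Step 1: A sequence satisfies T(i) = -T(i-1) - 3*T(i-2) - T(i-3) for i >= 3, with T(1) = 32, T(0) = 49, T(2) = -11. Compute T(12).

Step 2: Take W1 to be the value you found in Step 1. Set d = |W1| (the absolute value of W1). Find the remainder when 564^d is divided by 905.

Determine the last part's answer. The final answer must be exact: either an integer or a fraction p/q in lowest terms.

159

Step 1: T(3) = -1*(-11) - 3*(32) - 1*(49) = -134; iterating: T(3)=-134, T(4)=135, T(5)=278, T(6)=-549, T(7)=-420, T(8)=1789, T(9)=20, T(10)=-4967, T(11)=3118, T(12)=11763; answer 11763
Step 2: W1 = 11763; d = 11763; squarings mod 905: 564^1=564, 564^2=441, 564^4=811, 564^8=691, 564^16=546, 564^32=371, 564^64=81, 564^128=226, 564^256=396, 564^512=251, 564^1024=556, 564^2048=531, 564^4096=506, 564^8192=826; 564^11763 = 564^1 * 564^2 * 564^16 * 564^32 * 564^64 * 564^128 * 564^256 * 564^1024 * 564^2048 * 564^8192 = 159 (mod 905); answer 159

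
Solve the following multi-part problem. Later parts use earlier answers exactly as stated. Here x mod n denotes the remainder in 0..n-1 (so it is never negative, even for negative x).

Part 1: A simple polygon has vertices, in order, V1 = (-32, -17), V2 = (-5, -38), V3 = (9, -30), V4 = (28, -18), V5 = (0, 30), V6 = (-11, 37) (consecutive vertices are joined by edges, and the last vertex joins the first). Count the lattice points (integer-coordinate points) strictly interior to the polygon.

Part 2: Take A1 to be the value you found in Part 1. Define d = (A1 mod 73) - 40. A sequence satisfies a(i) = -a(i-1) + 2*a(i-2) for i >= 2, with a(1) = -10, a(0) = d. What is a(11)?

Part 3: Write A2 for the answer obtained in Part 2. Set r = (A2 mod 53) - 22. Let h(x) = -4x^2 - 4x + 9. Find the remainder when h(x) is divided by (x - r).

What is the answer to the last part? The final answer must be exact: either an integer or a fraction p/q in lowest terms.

-615

Part 1: cross terms: (-32*-38 - -5*-17)=1131, (-5*-30 - 9*-38)=492, (9*-18 - 28*-30)=678, (28*30 - 0*-18)=840, (0*37 - -11*30)=330, (-11*-17 - -32*37)=1371; twice the area = |4842| = 4842; area = 2421; boundary points = 3 + 2 + 1 + 4 + 1 + 3 = 14; strictly interior points = area - boundary/2 + 1 = 2415; answer 2415
Part 2: A1 = 2415; d = -34; a(2) = -1*(-10) + 2*(-34) = -58; iterating: a(2)=-58, a(3)=38, a(4)=-154, a(5)=230, a(6)=-538, a(7)=998, a(8)=-2074, a(9)=4070, a(10)=-8218, a(11)=16358; answer 16358
Part 3: A2 = 16358; r = 12; remainder = value at the root: -4*(12)^2 - 4*(12)^1 + 9 = (-576) + (-48) + (9) = -615; answer -615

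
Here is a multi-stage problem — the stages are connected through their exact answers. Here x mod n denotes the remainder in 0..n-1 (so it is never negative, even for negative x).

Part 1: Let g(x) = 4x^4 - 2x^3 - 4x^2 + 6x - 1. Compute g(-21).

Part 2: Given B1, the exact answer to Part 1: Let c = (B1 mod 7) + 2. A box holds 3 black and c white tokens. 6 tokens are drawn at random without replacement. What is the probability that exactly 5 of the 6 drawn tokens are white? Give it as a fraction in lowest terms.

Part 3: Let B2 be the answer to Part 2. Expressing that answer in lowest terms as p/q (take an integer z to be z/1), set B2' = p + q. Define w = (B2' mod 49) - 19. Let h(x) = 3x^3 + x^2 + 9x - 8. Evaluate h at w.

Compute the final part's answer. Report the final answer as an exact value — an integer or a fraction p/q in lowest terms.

-220

Part 1: 4*(-21)^4 - 2*(-21)^3 - 4*(-21)^2 + 6*(-21)^1 - 1 = (777924) + (18522) + (-1764) + (-126) + (-1) = 794555; answer 794555
Part 2: B1 = 794555; c = 8; total draws C(11,6) = 462; favorable C(8,5)*C(3,1) = 168; P = 4/11; answer 4/11
Part 3: B2 = 4/11; threaded value p + q = 15; w = -4; 3*(-4)^3 + 1*(-4)^2 + 9*(-4)^1 - 8 = (-192) + (16) + (-36) + (-8) = -220; answer -220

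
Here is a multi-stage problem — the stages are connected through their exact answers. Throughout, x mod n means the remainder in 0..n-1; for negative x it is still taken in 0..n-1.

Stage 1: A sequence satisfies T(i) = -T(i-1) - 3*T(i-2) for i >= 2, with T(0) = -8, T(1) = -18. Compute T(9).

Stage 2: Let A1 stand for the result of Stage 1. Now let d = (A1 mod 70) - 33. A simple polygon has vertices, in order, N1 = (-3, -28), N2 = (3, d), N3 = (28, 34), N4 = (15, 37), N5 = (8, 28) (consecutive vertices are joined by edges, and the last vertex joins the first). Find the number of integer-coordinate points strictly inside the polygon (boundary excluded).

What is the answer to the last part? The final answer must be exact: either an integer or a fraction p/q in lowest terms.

824

Stage 1: T(2) = -1*(-18) - 3*(-8) = 42; iterating: T(2)=42, T(3)=12, T(4)=-138, T(5)=102, T(6)=312, T(7)=-618, T(8)=-318, T(9)=2172; answer 2172
Stage 2: A1 = 2172; d = -31; cross terms: (-3*-31 - 3*-28)=177, (3*34 - 28*-31)=970, (28*37 - 15*34)=526, (15*28 - 8*37)=124, (8*-28 - -3*28)=-140; twice the area = |1657| = 1657; area = 1657/2; boundary points = 3 + 5 + 1 + 1 + 1 = 11; strictly interior points = area - boundary/2 + 1 = 824; answer 824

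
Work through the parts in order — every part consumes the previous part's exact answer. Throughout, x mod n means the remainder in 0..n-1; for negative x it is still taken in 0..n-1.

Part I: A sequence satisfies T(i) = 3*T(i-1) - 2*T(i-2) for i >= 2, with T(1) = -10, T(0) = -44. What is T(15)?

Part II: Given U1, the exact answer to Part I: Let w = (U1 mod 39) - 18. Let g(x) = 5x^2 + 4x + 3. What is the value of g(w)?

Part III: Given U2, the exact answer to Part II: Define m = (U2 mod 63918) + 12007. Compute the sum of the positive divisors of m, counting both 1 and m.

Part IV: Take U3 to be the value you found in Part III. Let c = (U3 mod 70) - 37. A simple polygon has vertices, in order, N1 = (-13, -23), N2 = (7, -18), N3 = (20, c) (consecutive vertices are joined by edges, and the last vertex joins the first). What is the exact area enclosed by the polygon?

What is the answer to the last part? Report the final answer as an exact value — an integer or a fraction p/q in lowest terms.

Part I: T(2) = 3*(-10) - 2*(-44) = 58; iterating: T(2)=58, T(3)=194, T(4)=466, T(5)=1010, T(6)=2098, T(7)=4274, T(8)=8626, T(9)=17330, T(10)=34738, T(11)=69554, T(12)=139186, T(13)=278450, T(14)=556978, T(15)=1114034; answer 1114034
Part II: U1 = 1114034; w = 20; 5*(20)^2 + 4*(20)^1 + 3 = (2000) + (80) + (3) = 2083; answer 2083
Part III: U2 = 2083; m = 14090; 14090 = 2 * 5 * 1409; sigma = (1 + 2) * (1 + 5) * (1 + 1409) = 3 * 6 * 1410 = 25380; answer 25380
Part IV: U3 = 25380; c = 3; cross terms: (-13*-18 - 7*-23)=395, (7*3 - 20*-18)=381, (20*-23 - -13*3)=-421; twice the area = |355| = 355; area = 355/2; answer 355/2

355/2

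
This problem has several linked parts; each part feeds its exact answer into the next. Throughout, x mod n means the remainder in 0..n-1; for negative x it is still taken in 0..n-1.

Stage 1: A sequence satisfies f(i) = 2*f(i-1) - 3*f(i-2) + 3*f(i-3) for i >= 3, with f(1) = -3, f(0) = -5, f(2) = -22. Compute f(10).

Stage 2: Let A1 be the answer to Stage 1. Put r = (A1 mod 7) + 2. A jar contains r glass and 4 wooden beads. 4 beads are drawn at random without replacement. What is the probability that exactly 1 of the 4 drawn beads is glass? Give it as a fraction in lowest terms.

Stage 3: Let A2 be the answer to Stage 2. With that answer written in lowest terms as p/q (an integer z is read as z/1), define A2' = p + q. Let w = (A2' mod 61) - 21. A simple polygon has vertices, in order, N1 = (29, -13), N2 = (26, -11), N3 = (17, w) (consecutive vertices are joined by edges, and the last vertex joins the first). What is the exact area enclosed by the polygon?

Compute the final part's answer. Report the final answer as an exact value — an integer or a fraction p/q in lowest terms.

Stage 1: f(3) = 2*(-22) - 3*(-3) + 3*(-5) = -50; iterating: f(3)=-50, f(4)=-43, f(5)=-2, f(6)=-25, f(7)=-173, f(8)=-277, f(9)=-110, f(10)=92; answer 92
Stage 2: A1 = 92; r = 3; total draws C(7,4) = 35; favorable C(3,1)*C(4,3) = 12; P = 12/35; answer 12/35
Stage 3: A2 = 12/35; threaded value p + q = 47; w = 26; cross terms: (29*-11 - 26*-13)=19, (26*26 - 17*-11)=863, (17*-13 - 29*26)=-975; twice the area = |-93| = 93; area = 93/2; answer 93/2

93/2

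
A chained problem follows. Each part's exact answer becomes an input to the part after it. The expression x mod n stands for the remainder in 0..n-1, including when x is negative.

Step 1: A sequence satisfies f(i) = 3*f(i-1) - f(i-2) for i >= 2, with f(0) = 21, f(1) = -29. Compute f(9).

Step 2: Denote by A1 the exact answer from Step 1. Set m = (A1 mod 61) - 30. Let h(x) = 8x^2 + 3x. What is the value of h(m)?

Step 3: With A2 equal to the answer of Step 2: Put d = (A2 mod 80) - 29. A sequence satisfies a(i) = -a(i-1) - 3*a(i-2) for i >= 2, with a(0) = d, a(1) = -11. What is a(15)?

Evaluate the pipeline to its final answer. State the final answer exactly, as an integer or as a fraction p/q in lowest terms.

Step 1: f(2) = 3*(-29) - 1*(21) = -108; iterating: f(2)=-108, f(3)=-295, f(4)=-777, f(5)=-2036, f(6)=-5331, f(7)=-13957, f(8)=-36540, f(9)=-95663; answer -95663
Step 2: A1 = -95663; m = 16; 8*(16)^2 + 3*(16)^1 = (2048) + (48) = 2096; answer 2096
Step 3: A2 = 2096; d = -13; a(2) = -1*(-11) - 3*(-13) = 50; iterating: a(2)=50, a(3)=-17, a(4)=-133, a(5)=184, a(6)=215, a(7)=-767, a(8)=122, a(9)=2179, a(10)=-2545, a(11)=-3992, a(12)=11627, a(13)=349, a(14)=-35230, a(15)=34183; answer 34183

34183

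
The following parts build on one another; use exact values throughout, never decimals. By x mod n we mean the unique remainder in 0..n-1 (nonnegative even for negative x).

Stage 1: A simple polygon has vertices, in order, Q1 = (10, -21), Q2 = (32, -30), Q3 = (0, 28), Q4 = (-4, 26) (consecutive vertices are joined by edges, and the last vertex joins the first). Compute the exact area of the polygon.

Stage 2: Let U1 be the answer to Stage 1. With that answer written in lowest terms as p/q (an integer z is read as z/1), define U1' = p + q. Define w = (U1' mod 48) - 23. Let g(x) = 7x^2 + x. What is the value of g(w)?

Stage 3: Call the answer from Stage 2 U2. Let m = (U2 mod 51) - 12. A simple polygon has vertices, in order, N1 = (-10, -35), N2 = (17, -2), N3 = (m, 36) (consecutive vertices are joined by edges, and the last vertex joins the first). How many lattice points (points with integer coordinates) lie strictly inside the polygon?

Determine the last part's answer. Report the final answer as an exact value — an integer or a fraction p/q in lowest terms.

759

Stage 1: cross terms: (10*-30 - 32*-21)=372, (32*28 - 0*-30)=896, (0*26 - -4*28)=112, (-4*-21 - 10*26)=-176; twice the area = |1204| = 1204; area = 602; answer 602
Stage 2: U1 = 602; threaded value p + q = 603; w = 4; 7*(4)^2 + 1*(4)^1 = (112) + (4) = 116; answer 116
Stage 3: U2 = 116; m = 2; cross terms: (-10*-2 - 17*-35)=615, (17*36 - 2*-2)=616, (2*-35 - -10*36)=290; twice the area = |1521| = 1521; area = 1521/2; boundary points = 3 + 1 + 1 = 5; strictly interior points = area - boundary/2 + 1 = 759; answer 759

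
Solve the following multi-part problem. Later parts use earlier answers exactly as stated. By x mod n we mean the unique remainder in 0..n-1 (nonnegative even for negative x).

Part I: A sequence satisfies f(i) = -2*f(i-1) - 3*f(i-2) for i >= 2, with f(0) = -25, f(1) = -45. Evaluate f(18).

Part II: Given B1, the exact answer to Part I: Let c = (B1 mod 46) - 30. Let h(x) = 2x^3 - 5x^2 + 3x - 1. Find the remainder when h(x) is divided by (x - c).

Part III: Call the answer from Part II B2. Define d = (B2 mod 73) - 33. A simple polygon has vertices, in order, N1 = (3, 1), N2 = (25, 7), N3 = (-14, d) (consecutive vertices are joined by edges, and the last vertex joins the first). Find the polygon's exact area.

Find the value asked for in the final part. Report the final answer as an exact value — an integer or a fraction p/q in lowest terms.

205

Part I: f(2) = -2*(-45) - 3*(-25) = 165; iterating: f(2)=165, f(3)=-195, f(4)=-105, f(5)=795, f(6)=-1275, f(7)=165, f(8)=3495, f(9)=-7485, f(10)=4485, f(11)=13485, f(12)=-40425, f(13)=40395, f(14)=40485, f(15)=-202155, f(16)=282855, f(17)=40755, f(18)=-930075; answer -930075
Part II: B1 = -930075; c = 15; remainder = value at the root: 2*(15)^3 - 5*(15)^2 + 3*(15)^1 - 1 = (6750) + (-1125) + (45) + (-1) = 5669; answer 5669
Part III: B2 = 5669; d = 15; cross terms: (3*7 - 25*1)=-4, (25*15 - -14*7)=473, (-14*1 - 3*15)=-59; twice the area = |410| = 410; area = 205; answer 205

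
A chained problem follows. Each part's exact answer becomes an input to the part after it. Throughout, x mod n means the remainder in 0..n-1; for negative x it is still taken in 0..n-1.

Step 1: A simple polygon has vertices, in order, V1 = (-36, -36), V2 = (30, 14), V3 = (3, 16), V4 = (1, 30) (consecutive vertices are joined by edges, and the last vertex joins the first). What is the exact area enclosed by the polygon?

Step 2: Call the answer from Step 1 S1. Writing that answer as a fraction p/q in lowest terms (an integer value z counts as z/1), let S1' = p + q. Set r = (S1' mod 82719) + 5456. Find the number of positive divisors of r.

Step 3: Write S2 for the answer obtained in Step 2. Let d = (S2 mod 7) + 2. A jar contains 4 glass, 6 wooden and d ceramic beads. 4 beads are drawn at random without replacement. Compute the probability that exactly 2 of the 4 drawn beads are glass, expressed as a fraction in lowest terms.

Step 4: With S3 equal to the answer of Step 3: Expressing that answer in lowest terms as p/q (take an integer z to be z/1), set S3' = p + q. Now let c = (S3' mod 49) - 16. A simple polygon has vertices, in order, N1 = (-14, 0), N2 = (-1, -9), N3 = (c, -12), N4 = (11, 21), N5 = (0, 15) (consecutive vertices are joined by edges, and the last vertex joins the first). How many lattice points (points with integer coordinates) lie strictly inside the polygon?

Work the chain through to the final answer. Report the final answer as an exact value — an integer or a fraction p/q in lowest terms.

304

Step 1: cross terms: (-36*14 - 30*-36)=576, (30*16 - 3*14)=438, (3*30 - 1*16)=74, (1*-36 - -36*30)=1044; twice the area = |2132| = 2132; area = 1066; answer 1066
Step 2: S1 = 1066; threaded value p + q = 1067; r = 6523; 6523 = 11 * 593; number of divisors = (1+1) * (1+1) = 4; answer 4
Step 3: S2 = 4; d = 6; total draws C(16,4) = 1820; favorable C(4,2)*C(12,2) = 396; P = 99/455; answer 99/455
Step 4: S3 = 99/455; threaded value p + q = 554; c = -1; cross terms: (-14*-9 - -1*0)=126, (-1*-12 - -1*-9)=3, (-1*21 - 11*-12)=111, (11*15 - 0*21)=165, (0*0 - -14*15)=210; twice the area = |615| = 615; area = 615/2; boundary points = 1 + 3 + 3 + 1 + 1 = 9; strictly interior points = area - boundary/2 + 1 = 304; answer 304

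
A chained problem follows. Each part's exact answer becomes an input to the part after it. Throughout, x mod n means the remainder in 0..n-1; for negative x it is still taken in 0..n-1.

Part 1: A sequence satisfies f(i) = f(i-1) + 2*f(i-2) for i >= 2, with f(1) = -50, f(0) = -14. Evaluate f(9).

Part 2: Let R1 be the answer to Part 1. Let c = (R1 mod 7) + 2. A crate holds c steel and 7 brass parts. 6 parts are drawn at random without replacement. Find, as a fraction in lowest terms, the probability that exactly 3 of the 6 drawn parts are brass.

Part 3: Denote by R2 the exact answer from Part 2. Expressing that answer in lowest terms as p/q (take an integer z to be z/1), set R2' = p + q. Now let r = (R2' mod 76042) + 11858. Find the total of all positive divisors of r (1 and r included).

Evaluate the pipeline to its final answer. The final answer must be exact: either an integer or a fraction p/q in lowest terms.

26112

Part 1: f(2) = 1*(-50) + 2*(-14) = -78; iterating: f(2)=-78, f(3)=-178, f(4)=-334, f(5)=-690, f(6)=-1358, f(7)=-2738, f(8)=-5454, f(9)=-10930; answer -10930
Part 2: R1 = -10930; c = 6; total draws C(13,6) = 1716; favorable C(7,3)*C(6,3) = 700; P = 175/429; answer 175/429
Part 3: R2 = 175/429; threaded value p + q = 604; r = 12462; 12462 = 2 * 3 * 31 * 67; sigma = (1 + 2) * (1 + 3) * (1 + 31) * (1 + 67) = 3 * 4 * 32 * 68 = 26112; answer 26112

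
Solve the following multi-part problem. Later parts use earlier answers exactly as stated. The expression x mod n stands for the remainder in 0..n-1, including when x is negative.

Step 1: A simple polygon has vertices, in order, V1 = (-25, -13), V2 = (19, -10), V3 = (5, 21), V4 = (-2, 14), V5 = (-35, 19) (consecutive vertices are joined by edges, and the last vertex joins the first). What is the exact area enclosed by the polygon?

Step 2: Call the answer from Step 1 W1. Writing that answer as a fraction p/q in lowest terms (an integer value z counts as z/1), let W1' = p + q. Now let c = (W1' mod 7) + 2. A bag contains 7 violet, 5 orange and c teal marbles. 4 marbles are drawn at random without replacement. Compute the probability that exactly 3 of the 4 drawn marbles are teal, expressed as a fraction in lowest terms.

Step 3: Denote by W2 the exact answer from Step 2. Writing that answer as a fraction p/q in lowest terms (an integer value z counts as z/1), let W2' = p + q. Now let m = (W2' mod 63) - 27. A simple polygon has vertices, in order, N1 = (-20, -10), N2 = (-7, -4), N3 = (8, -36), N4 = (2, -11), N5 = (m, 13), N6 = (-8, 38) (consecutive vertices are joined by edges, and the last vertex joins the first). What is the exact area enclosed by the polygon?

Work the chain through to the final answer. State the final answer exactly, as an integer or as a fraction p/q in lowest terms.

2963/2

Step 1: cross terms: (-25*-10 - 19*-13)=497, (19*21 - 5*-10)=449, (5*14 - -2*21)=112, (-2*19 - -35*14)=452, (-35*-13 - -25*19)=930; twice the area = |2440| = 2440; area = 1220; answer 1220
Step 2: W1 = 1220; threaded value p + q = 1221; c = 5; total draws C(17,4) = 2380; favorable C(5,3)*C(12,1) = 120; P = 6/119; answer 6/119
Step 3: W2 = 6/119; threaded value p + q = 125; m = 35; cross terms: (-20*-4 - -7*-10)=10, (-7*-36 - 8*-4)=284, (8*-11 - 2*-36)=-16, (2*13 - 35*-11)=411, (35*38 - -8*13)=1434, (-8*-10 - -20*38)=840; twice the area = |2963| = 2963; area = 2963/2; answer 2963/2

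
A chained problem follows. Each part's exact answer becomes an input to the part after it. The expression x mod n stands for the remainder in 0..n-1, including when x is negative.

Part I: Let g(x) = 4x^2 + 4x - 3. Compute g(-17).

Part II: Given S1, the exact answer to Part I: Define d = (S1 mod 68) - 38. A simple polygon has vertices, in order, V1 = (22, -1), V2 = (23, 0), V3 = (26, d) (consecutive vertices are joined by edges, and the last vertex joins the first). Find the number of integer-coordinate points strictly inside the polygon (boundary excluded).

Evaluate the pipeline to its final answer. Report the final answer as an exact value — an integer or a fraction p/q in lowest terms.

Part I: 4*(-17)^2 + 4*(-17)^1 - 3 = (1156) + (-68) + (-3) = 1085; answer 1085
Part II: S1 = 1085; d = 27; cross terms: (22*0 - 23*-1)=23, (23*27 - 26*0)=621, (26*-1 - 22*27)=-620; twice the area = |24| = 24; area = 12; boundary points = 1 + 3 + 4 = 8; strictly interior points = area - boundary/2 + 1 = 9; answer 9

9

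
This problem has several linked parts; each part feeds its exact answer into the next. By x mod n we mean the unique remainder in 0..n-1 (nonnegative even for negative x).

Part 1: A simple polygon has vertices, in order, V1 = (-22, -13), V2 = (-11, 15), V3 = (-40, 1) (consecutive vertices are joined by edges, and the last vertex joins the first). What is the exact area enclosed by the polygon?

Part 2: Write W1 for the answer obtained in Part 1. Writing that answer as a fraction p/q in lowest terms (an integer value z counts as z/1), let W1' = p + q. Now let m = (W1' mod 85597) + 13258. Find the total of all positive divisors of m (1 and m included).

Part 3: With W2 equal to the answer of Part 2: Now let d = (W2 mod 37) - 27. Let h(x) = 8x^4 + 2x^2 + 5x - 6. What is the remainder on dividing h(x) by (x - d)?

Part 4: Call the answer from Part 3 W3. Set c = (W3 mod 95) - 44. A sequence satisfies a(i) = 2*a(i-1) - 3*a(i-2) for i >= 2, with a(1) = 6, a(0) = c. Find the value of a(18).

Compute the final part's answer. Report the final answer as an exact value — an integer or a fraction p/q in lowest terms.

Part 1: cross terms: (-22*15 - -11*-13)=-473, (-11*1 - -40*15)=589, (-40*-13 - -22*1)=542; twice the area = |658| = 658; area = 329; answer 329
Part 2: W1 = 329; threaded value p + q = 330; m = 13588; 13588 = 2^2 * 43 * 79; sigma = (1 + 2 + 4) * (1 + 43) * (1 + 79) = 7 * 44 * 80 = 24640; answer 24640
Part 3: W2 = 24640; d = 8; remainder = value at the root: 8*(8)^4 + 2*(8)^2 + 5*(8)^1 - 6 = (32768) + (128) + (40) + (-6) = 32930; answer 32930
Part 4: W3 = 32930; c = 16; a(2) = 2*(6) - 3*(16) = -36; iterating: a(2)=-36, a(3)=-90, a(4)=-72, a(5)=126, a(6)=468, a(7)=558, a(8)=-288, a(9)=-2250, a(10)=-3636, a(11)=-522, a(12)=9864, a(13)=21294, a(14)=12996, a(15)=-37890, a(16)=-114768, a(17)=-115866, a(18)=112572; answer 112572

112572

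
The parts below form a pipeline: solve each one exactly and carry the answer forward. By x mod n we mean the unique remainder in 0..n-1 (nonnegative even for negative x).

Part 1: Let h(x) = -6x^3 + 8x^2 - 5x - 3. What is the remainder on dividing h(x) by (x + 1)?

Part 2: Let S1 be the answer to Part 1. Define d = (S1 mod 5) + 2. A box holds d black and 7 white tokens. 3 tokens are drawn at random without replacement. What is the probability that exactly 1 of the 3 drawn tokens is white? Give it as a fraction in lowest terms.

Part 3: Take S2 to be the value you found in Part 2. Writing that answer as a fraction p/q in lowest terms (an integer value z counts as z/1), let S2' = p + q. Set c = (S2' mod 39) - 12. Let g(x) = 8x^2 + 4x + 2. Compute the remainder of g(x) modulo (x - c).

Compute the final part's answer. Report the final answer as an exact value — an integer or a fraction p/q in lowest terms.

Part 1: remainder = value at the root: -6*(-1)^3 + 8*(-1)^2 - 5*(-1)^1 - 3 = (6) + (8) + (5) + (-3) = 16; answer 16
Part 2: S1 = 16; d = 3; total draws C(10,3) = 120; favorable C(7,1)*C(3,2) = 21; P = 7/40; answer 7/40
Part 3: S2 = 7/40; threaded value p + q = 47; c = -4; remainder = value at the root: 8*(-4)^2 + 4*(-4)^1 + 2 = (128) + (-16) + (2) = 114; answer 114

114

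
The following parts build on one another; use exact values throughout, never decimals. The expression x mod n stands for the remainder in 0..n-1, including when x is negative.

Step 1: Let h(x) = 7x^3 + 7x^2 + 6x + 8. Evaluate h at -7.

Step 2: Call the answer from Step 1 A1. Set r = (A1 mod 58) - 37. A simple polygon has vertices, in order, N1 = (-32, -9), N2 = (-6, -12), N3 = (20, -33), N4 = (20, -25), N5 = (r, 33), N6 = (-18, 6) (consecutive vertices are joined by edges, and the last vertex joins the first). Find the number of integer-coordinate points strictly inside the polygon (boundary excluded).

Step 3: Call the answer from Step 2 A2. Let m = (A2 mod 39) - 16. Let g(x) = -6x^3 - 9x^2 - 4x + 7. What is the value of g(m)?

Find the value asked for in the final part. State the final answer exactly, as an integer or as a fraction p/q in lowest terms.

Step 1: 7*(-7)^3 + 7*(-7)^2 + 6*(-7)^1 + 8 = (-2401) + (343) + (-42) + (8) = -2092; answer -2092
Step 2: A1 = -2092; r = 17; cross terms: (-32*-12 - -6*-9)=330, (-6*-33 - 20*-12)=438, (20*-25 - 20*-33)=160, (20*33 - 17*-25)=1085, (17*6 - -18*33)=696, (-18*-9 - -32*6)=354; twice the area = |3063| = 3063; area = 3063/2; boundary points = 1 + 1 + 8 + 1 + 1 + 1 = 13; strictly interior points = area - boundary/2 + 1 = 1526; answer 1526
Step 3: A2 = 1526; m = -11; -6*(-11)^3 - 9*(-11)^2 - 4*(-11)^1 + 7 = (7986) + (-1089) + (44) + (7) = 6948; answer 6948

6948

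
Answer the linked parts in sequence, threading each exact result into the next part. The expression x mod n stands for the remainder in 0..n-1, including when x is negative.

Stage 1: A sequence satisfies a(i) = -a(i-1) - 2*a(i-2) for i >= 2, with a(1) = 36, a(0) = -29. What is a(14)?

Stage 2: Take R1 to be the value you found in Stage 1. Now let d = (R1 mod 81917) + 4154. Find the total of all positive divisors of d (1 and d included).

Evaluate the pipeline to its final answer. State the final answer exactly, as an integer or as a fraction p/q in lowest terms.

13720

Stage 1: a(2) = -1*(36) - 2*(-29) = 22; iterating: a(2)=22, a(3)=-94, a(4)=50, a(5)=138, a(6)=-238, a(7)=-38, a(8)=514, a(9)=-438, a(10)=-590, a(11)=1466, a(12)=-286, a(13)=-2646, a(14)=3218; answer 3218
Stage 2: R1 = 3218; d = 7372; 7372 = 2^2 * 19 * 97; sigma = (1 + 2 + 4) * (1 + 19) * (1 + 97) = 7 * 20 * 98 = 13720; answer 13720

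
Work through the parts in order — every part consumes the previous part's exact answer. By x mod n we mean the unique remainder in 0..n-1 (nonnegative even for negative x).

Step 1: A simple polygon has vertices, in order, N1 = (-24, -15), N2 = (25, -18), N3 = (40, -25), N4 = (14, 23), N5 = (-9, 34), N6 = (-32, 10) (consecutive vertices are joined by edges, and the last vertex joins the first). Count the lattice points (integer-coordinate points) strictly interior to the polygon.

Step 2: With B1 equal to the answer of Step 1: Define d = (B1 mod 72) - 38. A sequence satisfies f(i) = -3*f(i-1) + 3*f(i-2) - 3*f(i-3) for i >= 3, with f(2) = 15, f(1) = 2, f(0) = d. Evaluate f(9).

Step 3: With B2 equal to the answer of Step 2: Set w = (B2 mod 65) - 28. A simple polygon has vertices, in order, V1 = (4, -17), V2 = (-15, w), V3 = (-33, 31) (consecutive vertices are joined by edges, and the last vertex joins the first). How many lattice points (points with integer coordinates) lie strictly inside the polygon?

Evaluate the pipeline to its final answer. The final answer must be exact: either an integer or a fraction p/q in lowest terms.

288

Step 1: cross terms: (-24*-18 - 25*-15)=807, (25*-25 - 40*-18)=95, (40*23 - 14*-25)=1270, (14*34 - -9*23)=683, (-9*10 - -32*34)=998, (-32*-15 - -24*10)=720; twice the area = |4573| = 4573; area = 4573/2; boundary points = 1 + 1 + 2 + 1 + 1 + 1 = 7; strictly interior points = area - boundary/2 + 1 = 2284; answer 2284
Step 2: B1 = 2284; d = 14; f(3) = -3*(15) + 3*(2) - 3*(14) = -81; iterating: f(3)=-81, f(4)=282, f(5)=-1134, f(6)=4491, f(7)=-17721, f(8)=70038, f(9)=-276750; answer -276750
Step 3: B2 = -276750; w = -8; cross terms: (4*-8 - -15*-17)=-287, (-15*31 - -33*-8)=-729, (-33*-17 - 4*31)=437; twice the area = |-579| = 579; area = 579/2; boundary points = 1 + 3 + 1 = 5; strictly interior points = area - boundary/2 + 1 = 288; answer 288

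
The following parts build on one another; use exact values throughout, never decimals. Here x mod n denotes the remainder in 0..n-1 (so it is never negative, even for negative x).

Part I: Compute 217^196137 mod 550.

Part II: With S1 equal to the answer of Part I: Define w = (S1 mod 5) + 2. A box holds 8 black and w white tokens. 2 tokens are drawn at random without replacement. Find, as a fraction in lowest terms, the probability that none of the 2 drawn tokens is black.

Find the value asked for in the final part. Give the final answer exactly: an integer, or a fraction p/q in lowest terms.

Part I: squarings mod 550: 217^1=217, 217^2=339, 217^4=521, 217^8=291, 217^16=531, 217^32=361, 217^64=521, 217^128=291, 217^256=531, 217^512=361, 217^1024=521, 217^2048=291, 217^4096=531, 217^8192=361, 217^16384=521, 217^32768=291, 217^65536=531, 217^131072=361; 217^196137 = 217^1 * 217^8 * 217^32 * 217^512 * 217^1024 * 217^2048 * 217^4096 * 217^8192 * 217^16384 * 217^32768 * 217^131072 = 277 (mod 550); answer 277
Part II: S1 = 277; w = 4; total draws C(12,2) = 66; favorable C(4,2) = 6; P = 1/11; answer 1/11

1/11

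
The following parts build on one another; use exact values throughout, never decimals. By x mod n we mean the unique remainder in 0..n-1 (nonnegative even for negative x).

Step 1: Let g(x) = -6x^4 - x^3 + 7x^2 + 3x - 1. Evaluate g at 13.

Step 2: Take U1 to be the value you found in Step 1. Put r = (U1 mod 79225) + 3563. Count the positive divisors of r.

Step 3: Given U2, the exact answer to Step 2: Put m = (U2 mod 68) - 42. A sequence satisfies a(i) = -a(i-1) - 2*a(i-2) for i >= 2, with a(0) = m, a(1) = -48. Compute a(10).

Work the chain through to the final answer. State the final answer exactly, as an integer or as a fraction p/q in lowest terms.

-1548

Step 1: -6*(13)^4 - 1*(13)^3 + 7*(13)^2 + 3*(13)^1 - 1 = (-171366) + (-2197) + (1183) + (39) + (-1) = -172342; answer -172342
Step 2: U1 = -172342; r = 68896; 68896 = 2^5 * 2153; number of divisors = (5+1) * (1+1) = 12; answer 12
Step 3: U2 = 12; m = -30; a(2) = -1*(-48) - 2*(-30) = 108; iterating: a(2)=108, a(3)=-12, a(4)=-204, a(5)=228, a(6)=180, a(7)=-636, a(8)=276, a(9)=996, a(10)=-1548; answer -1548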